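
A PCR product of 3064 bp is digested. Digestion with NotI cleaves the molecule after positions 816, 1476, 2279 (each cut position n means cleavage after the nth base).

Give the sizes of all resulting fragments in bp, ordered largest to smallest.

Linear molecule, 3 cuts → 4 fragments:
  816 − 0 = 816 bp
  1476 − 816 = 660 bp
  2279 − 1476 = 803 bp
  3064 − 2279 = 785 bp
Sorted largest to smallest: 816, 803, 785, 660 bp.

816, 803, 785, 660 bp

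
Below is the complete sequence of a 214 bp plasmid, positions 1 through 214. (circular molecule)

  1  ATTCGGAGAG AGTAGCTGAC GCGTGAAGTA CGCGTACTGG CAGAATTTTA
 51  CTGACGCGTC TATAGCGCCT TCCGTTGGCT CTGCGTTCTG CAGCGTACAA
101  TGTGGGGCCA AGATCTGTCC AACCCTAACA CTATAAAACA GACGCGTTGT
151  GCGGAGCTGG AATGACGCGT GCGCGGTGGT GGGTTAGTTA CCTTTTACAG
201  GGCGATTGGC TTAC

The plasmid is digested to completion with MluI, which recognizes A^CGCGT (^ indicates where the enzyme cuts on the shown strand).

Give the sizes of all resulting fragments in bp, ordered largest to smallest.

88, 68, 24, 23, 11 bp

MluI sites (ACGCGT) start at positions 19, 30, 54, 142, 165.
MluI cuts after the first base of each site, so after positions 19, 30, 54, 142, 165.
Circular molecule, 5 cuts → 5 fragments:
  20–30 → 11 bp
  31–54 → 24 bp
  55–142 → 88 bp
  143–165 → 23 bp
  166–214 then 1–19 → 49 + 19 = 68 bp
Sorted largest to smallest: 88, 68, 24, 23, 11 bp.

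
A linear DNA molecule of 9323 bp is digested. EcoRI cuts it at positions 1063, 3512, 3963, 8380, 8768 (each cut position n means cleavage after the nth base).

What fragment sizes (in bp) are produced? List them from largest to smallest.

4417, 2449, 1063, 555, 451, 388 bp

Linear molecule, 5 cuts → 6 fragments:
  1063 − 0 = 1063 bp
  3512 − 1063 = 2449 bp
  3963 − 3512 = 451 bp
  8380 − 3963 = 4417 bp
  8768 − 8380 = 388 bp
  9323 − 8768 = 555 bp
Sorted largest to smallest: 4417, 2449, 1063, 555, 451, 388 bp.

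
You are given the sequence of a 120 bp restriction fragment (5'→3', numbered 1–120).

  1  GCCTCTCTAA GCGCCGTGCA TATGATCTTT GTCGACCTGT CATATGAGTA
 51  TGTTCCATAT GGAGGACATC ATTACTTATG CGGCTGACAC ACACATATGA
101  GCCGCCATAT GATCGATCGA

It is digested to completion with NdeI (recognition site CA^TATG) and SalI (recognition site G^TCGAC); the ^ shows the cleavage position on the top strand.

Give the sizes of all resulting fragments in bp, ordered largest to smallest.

NdeI sites (CATATG) start at positions 19, 41, 56, 94, 106.
NdeI cuts after base 2 of each site, so after positions 20, 42, 57, 95, 107.
The SalI site (GTCGAC) starts at position 31.
SalI cuts after the first base of each site, so after position 31.
Combined cut positions: 20, 31, 42, 57, 95, 107.
Linear molecule, 6 cuts → 7 fragments:
  1–20 → 20 bp
  21–31 → 11 bp
  32–42 → 11 bp
  43–57 → 15 bp
  58–95 → 38 bp
  96–107 → 12 bp
  108–120 → 13 bp
Sorted largest to smallest: 38, 20, 15, 13, 12, 11, 11 bp.

38, 20, 15, 13, 12, 11, 11 bp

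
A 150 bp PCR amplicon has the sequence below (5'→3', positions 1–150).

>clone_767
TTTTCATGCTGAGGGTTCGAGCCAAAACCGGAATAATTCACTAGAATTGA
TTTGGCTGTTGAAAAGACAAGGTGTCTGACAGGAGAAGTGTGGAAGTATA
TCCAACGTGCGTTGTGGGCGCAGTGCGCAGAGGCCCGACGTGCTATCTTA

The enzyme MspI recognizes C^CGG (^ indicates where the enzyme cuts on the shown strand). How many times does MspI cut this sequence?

CCGG occurs starting at position 28.
MspI cuts at 1 site.

1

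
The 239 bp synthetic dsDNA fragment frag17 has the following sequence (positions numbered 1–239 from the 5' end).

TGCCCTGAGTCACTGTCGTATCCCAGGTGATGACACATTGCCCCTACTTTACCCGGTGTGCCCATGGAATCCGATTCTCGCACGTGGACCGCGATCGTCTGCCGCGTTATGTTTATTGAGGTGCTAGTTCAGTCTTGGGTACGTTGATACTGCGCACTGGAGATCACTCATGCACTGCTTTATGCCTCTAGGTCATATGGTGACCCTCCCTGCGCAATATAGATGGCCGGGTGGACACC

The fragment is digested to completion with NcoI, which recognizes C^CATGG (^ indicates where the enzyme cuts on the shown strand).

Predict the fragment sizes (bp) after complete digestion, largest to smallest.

177, 62 bp

The NcoI site (CCATGG) starts at position 62.
NcoI cuts after the first base of each site, so after position 62.
Linear molecule, 1 cut → 2 fragments:
  1–62 → 62 bp
  63–239 → 177 bp
Sorted largest to smallest: 177, 62 bp.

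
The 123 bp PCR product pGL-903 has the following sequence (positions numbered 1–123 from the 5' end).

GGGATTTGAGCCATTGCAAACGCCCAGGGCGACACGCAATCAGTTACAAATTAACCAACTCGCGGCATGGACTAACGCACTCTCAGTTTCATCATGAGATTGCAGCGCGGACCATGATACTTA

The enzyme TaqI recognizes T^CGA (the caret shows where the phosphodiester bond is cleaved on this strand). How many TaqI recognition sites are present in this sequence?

0

No occurrence of TCGA is present in the sequence.
TaqI does not cut: 0 sites.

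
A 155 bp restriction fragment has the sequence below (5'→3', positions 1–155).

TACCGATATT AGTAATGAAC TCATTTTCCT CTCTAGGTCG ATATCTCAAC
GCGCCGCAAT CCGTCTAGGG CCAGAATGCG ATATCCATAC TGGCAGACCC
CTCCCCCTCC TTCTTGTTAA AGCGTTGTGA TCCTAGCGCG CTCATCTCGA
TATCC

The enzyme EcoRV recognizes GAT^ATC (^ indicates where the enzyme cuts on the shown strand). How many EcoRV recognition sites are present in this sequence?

GATATC occurs starting at positions 40, 80, 149.
EcoRV cuts at 3 sites.

3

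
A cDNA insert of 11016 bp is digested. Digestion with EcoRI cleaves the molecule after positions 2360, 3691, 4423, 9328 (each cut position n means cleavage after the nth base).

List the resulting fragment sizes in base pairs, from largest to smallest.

Linear molecule, 4 cuts → 5 fragments:
  2360 − 0 = 2360 bp
  3691 − 2360 = 1331 bp
  4423 − 3691 = 732 bp
  9328 − 4423 = 4905 bp
  11016 − 9328 = 1688 bp
Sorted largest to smallest: 4905, 2360, 1688, 1331, 732 bp.

4905, 2360, 1688, 1331, 732 bp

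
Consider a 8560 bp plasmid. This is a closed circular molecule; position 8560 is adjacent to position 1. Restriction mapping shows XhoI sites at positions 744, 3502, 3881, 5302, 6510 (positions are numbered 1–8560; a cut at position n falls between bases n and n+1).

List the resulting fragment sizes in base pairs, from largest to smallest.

2794, 2758, 1421, 1208, 379 bp

Circular molecule, 5 cuts → 5 fragments:
  3502 − 744 = 2758 bp
  3881 − 3502 = 379 bp
  5302 − 3881 = 1421 bp
  6510 − 5302 = 1208 bp
  wrap: 8560 − 6510 + 744 = 2794 bp
Sorted largest to smallest: 2794, 2758, 1421, 1208, 379 bp.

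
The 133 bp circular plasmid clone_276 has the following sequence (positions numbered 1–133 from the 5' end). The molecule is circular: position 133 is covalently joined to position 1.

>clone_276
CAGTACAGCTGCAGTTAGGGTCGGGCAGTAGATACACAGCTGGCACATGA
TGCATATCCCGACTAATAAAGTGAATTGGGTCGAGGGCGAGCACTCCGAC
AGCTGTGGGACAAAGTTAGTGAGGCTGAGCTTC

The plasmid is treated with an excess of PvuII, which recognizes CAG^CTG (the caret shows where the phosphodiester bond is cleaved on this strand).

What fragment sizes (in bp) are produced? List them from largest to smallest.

PvuII sites (CAGCTG) start at positions 6, 37, 100.
PvuII cuts after base 3 of each site, so after positions 8, 39, 102.
Circular molecule, 3 cuts → 3 fragments:
  9–39 → 31 bp
  40–102 → 63 bp
  103–133 then 1–8 → 31 + 8 = 39 bp
Sorted largest to smallest: 63, 39, 31 bp.

63, 39, 31 bp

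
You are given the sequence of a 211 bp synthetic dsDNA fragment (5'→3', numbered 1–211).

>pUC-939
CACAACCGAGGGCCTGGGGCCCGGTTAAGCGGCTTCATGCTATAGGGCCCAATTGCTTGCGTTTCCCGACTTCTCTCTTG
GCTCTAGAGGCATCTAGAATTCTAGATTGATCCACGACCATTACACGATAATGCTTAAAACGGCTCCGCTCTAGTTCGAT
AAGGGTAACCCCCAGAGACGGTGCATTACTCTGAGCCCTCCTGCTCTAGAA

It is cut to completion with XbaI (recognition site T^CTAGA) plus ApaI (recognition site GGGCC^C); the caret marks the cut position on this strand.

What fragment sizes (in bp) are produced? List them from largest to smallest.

XbaI sites (TCTAGA) start at positions 83, 93, 101, 205.
XbaI cuts after the first base of each site, so after positions 83, 93, 101, 205.
ApaI sites (GGGCCC) start at positions 17, 45.
ApaI cuts after base 5 of each site (before the last base), so after positions 21, 49.
Combined cut positions: 21, 49, 83, 93, 101, 205.
Linear molecule, 6 cuts → 7 fragments:
  1–21 → 21 bp
  22–49 → 28 bp
  50–83 → 34 bp
  84–93 → 10 bp
  94–101 → 8 bp
  102–205 → 104 bp
  206–211 → 6 bp
Sorted largest to smallest: 104, 34, 28, 21, 10, 8, 6 bp.

104, 34, 28, 21, 10, 8, 6 bp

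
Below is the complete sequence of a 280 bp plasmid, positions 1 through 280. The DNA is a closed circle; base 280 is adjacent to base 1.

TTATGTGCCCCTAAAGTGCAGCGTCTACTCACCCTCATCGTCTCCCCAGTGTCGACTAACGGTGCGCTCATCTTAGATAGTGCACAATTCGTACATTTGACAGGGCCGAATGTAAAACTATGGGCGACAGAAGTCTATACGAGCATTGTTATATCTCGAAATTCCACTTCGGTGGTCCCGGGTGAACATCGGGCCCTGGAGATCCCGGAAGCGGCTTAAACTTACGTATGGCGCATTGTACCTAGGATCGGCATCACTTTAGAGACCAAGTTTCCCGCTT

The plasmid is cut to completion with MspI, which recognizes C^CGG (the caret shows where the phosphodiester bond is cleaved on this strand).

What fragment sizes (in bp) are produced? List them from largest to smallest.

MspI sites (CCGG) start at positions 178, 205.
MspI cuts after the first base of each site, so after positions 178, 205.
Circular molecule, 2 cuts → 2 fragments:
  179–205 → 27 bp
  206–280 then 1–178 → 75 + 178 = 253 bp
Sorted largest to smallest: 253, 27 bp.

253, 27 bp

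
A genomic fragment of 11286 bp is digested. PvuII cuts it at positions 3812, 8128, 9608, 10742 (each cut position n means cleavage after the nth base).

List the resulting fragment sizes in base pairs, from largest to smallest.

4316, 3812, 1480, 1134, 544 bp

Linear molecule, 4 cuts → 5 fragments:
  3812 − 0 = 3812 bp
  8128 − 3812 = 4316 bp
  9608 − 8128 = 1480 bp
  10742 − 9608 = 1134 bp
  11286 − 10742 = 544 bp
Sorted largest to smallest: 4316, 3812, 1480, 1134, 544 bp.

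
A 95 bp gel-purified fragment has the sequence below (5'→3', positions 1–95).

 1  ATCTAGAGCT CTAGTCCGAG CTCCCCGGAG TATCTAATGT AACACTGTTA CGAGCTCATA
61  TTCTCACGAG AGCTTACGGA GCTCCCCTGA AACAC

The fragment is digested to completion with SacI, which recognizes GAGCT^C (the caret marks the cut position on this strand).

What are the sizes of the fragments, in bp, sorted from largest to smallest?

SacI sites (GAGCTC) start at positions 6, 18, 52, 79.
SacI cuts after base 5 of each site (before the last base), so after positions 10, 22, 56, 83.
Linear molecule, 4 cuts → 5 fragments:
  1–10 → 10 bp
  11–22 → 12 bp
  23–56 → 34 bp
  57–83 → 27 bp
  84–95 → 12 bp
Sorted largest to smallest: 34, 27, 12, 12, 10 bp.

34, 27, 12, 12, 10 bp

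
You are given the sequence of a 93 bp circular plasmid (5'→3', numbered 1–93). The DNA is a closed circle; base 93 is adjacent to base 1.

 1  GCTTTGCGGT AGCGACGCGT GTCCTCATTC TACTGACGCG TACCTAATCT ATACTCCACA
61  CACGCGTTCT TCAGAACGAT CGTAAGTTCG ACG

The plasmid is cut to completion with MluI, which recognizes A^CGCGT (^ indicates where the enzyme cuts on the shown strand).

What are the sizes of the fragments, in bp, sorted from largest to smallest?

46, 26, 21 bp

MluI sites (ACGCGT) start at positions 15, 36, 62.
MluI cuts after the first base of each site, so after positions 15, 36, 62.
Circular molecule, 3 cuts → 3 fragments:
  16–36 → 21 bp
  37–62 → 26 bp
  63–93 then 1–15 → 31 + 15 = 46 bp
Sorted largest to smallest: 46, 26, 21 bp.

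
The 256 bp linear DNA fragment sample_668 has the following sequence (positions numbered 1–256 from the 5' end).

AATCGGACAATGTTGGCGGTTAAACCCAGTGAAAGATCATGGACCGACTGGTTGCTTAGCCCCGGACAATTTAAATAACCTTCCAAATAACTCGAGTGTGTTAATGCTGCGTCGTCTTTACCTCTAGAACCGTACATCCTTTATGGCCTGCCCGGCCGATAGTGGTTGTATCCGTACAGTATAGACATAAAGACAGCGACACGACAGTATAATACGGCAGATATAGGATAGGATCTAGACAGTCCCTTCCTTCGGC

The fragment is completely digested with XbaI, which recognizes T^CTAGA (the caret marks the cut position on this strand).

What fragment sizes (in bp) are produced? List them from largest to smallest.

123, 111, 22 bp

XbaI sites (TCTAGA) start at positions 123, 234.
XbaI cuts after the first base of each site, so after positions 123, 234.
Linear molecule, 2 cuts → 3 fragments:
  1–123 → 123 bp
  124–234 → 111 bp
  235–256 → 22 bp
Sorted largest to smallest: 123, 111, 22 bp.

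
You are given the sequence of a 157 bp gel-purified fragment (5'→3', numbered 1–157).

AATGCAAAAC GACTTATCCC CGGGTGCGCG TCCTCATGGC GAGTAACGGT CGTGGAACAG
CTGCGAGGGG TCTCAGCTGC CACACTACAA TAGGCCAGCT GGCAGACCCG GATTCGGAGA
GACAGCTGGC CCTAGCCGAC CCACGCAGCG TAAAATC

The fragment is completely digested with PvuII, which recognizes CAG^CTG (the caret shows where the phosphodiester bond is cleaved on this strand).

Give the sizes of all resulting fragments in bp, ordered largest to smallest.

PvuII sites (CAGCTG) start at positions 58, 74, 96, 123.
PvuII cuts after base 3 of each site, so after positions 60, 76, 98, 125.
Linear molecule, 4 cuts → 5 fragments:
  1–60 → 60 bp
  61–76 → 16 bp
  77–98 → 22 bp
  99–125 → 27 bp
  126–157 → 32 bp
Sorted largest to smallest: 60, 32, 27, 22, 16 bp.

60, 32, 27, 22, 16 bp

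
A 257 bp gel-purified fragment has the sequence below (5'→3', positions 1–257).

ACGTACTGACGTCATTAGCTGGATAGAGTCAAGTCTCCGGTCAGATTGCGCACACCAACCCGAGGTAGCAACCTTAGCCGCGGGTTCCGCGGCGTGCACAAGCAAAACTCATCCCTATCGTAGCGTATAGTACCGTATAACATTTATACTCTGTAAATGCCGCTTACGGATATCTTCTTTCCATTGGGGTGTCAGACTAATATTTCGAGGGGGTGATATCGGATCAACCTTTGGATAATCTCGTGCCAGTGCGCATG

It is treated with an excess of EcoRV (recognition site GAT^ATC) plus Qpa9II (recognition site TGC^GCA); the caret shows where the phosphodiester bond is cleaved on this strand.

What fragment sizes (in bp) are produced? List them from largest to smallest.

EcoRV sites (GATATC) start at positions 169, 215.
EcoRV cuts after base 3 of each site, so after positions 171, 217.
Qpa9II sites (TGCGCA) start at positions 47, 250.
Qpa9II cuts after base 3 of each site, so after positions 49, 252.
Combined cut positions: 49, 171, 217, 252.
Linear molecule, 4 cuts → 5 fragments:
  1–49 → 49 bp
  50–171 → 122 bp
  172–217 → 46 bp
  218–252 → 35 bp
  253–257 → 5 bp
Sorted largest to smallest: 122, 49, 46, 35, 5 bp.

122, 49, 46, 35, 5 bp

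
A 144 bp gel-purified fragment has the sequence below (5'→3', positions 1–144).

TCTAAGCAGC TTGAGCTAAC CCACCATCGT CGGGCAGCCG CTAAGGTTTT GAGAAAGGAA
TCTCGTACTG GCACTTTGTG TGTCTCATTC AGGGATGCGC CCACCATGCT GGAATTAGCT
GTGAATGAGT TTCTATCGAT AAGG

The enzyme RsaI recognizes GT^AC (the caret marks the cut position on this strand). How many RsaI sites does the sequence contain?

GTAC occurs starting at position 65.
RsaI cuts at 1 site.

1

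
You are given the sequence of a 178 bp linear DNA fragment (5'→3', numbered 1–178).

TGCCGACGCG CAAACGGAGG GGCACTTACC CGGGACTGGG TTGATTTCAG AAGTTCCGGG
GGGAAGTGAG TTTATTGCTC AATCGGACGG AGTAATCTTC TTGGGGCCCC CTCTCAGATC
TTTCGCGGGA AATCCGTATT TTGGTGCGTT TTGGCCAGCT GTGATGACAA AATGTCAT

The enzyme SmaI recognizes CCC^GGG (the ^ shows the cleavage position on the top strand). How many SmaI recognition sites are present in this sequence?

CCCGGG occurs starting at position 29.
SmaI cuts at 1 site.

1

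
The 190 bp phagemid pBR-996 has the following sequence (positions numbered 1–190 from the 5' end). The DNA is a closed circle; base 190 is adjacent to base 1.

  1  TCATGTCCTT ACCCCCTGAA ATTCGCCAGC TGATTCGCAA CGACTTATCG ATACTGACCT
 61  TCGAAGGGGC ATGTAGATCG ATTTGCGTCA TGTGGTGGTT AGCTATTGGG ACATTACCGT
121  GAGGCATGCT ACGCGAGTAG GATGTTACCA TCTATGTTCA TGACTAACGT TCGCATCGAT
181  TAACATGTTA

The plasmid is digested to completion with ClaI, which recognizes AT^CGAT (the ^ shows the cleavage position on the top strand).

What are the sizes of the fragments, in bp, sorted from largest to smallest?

ClaI sites (ATCGAT) start at positions 47, 77, 175.
ClaI cuts after base 2 of each site, so after positions 48, 78, 176.
Circular molecule, 3 cuts → 3 fragments:
  49–78 → 30 bp
  79–176 → 98 bp
  177–190 then 1–48 → 14 + 48 = 62 bp
Sorted largest to smallest: 98, 62, 30 bp.

98, 62, 30 bp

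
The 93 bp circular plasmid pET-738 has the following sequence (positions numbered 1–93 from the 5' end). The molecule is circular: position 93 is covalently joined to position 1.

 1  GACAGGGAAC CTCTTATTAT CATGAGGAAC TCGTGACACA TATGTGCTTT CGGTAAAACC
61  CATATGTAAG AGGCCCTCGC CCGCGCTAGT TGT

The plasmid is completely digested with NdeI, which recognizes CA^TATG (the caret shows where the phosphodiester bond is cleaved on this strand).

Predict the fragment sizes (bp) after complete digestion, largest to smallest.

71, 22 bp

NdeI sites (CATATG) start at positions 39, 61.
NdeI cuts after base 2 of each site, so after positions 40, 62.
Circular molecule, 2 cuts → 2 fragments:
  41–62 → 22 bp
  63–93 then 1–40 → 31 + 40 = 71 bp
Sorted largest to smallest: 71, 22 bp.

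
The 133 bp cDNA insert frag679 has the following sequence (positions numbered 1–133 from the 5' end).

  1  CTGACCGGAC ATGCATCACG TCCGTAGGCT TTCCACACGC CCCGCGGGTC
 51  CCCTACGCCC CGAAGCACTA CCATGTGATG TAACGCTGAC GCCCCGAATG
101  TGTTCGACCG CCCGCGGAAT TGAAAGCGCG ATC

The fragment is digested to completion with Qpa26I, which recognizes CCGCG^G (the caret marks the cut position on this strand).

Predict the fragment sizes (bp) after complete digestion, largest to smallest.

Qpa26I sites (CCGCGG) start at positions 42, 112.
Qpa26I cuts after base 5 of each site (before the last base), so after positions 46, 116.
Linear molecule, 2 cuts → 3 fragments:
  1–46 → 46 bp
  47–116 → 70 bp
  117–133 → 17 bp
Sorted largest to smallest: 70, 46, 17 bp.

70, 46, 17 bp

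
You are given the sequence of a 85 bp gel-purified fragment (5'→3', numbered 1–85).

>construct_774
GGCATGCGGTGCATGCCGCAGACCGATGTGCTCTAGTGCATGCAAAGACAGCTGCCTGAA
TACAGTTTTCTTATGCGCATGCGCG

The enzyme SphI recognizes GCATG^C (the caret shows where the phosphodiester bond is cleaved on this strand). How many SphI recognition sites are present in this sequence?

4

GCATGC occurs starting at positions 2, 11, 38, 77.
SphI cuts at 4 sites.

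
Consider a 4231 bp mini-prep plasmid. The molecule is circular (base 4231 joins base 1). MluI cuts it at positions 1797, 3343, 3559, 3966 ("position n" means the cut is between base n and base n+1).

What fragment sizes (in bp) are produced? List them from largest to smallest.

2062, 1546, 407, 216 bp

Circular molecule, 4 cuts → 4 fragments:
  3343 − 1797 = 1546 bp
  3559 − 3343 = 216 bp
  3966 − 3559 = 407 bp
  wrap: 4231 − 3966 + 1797 = 2062 bp
Sorted largest to smallest: 2062, 1546, 407, 216 bp.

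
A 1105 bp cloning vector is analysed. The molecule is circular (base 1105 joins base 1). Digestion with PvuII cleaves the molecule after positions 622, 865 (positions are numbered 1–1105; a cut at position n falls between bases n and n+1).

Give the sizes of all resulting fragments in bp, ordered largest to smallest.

Circular molecule, 2 cuts → 2 fragments:
  865 − 622 = 243 bp
  wrap: 1105 − 865 + 622 = 862 bp
Sorted largest to smallest: 862, 243 bp.

862, 243 bp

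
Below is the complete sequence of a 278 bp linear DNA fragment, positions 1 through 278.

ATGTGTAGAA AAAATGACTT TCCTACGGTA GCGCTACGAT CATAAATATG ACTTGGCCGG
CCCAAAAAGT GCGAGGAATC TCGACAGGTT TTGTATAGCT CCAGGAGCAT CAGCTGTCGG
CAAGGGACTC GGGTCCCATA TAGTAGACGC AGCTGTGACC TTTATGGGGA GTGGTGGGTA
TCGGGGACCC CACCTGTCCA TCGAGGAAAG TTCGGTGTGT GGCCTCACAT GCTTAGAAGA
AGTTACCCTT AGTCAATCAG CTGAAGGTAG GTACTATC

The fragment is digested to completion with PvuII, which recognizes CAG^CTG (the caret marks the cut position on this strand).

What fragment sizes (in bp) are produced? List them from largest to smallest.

113, 108, 39, 18 bp

PvuII sites (CAGCTG) start at positions 111, 150, 258.
PvuII cuts after base 3 of each site, so after positions 113, 152, 260.
Linear molecule, 3 cuts → 4 fragments:
  1–113 → 113 bp
  114–152 → 39 bp
  153–260 → 108 bp
  261–278 → 18 bp
Sorted largest to smallest: 113, 108, 39, 18 bp.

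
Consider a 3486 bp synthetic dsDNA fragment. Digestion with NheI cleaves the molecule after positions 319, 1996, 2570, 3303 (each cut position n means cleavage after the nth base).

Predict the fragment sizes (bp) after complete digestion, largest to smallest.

1677, 733, 574, 319, 183 bp

Linear molecule, 4 cuts → 5 fragments:
  319 − 0 = 319 bp
  1996 − 319 = 1677 bp
  2570 − 1996 = 574 bp
  3303 − 2570 = 733 bp
  3486 − 3303 = 183 bp
Sorted largest to smallest: 1677, 733, 574, 319, 183 bp.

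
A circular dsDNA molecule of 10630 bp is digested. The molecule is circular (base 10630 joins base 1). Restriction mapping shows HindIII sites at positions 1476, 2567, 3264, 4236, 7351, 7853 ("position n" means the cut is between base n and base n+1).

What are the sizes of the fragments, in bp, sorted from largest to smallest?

4253, 3115, 1091, 972, 697, 502 bp

Circular molecule, 6 cuts → 6 fragments:
  2567 − 1476 = 1091 bp
  3264 − 2567 = 697 bp
  4236 − 3264 = 972 bp
  7351 − 4236 = 3115 bp
  7853 − 7351 = 502 bp
  wrap: 10630 − 7853 + 1476 = 4253 bp
Sorted largest to smallest: 4253, 3115, 1091, 972, 697, 502 bp.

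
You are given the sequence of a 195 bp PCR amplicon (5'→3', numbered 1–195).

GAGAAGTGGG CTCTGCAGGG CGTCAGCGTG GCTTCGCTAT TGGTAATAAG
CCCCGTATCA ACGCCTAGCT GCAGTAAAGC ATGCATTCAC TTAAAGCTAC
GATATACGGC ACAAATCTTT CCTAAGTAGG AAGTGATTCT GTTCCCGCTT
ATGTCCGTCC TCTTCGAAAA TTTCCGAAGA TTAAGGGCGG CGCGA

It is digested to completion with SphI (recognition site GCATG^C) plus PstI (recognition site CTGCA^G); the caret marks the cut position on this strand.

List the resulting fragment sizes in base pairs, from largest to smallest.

The SphI site (GCATGC) starts at position 79.
SphI cuts after base 5 of each site (before the last base), so after position 83.
PstI sites (CTGCAG) start at positions 13, 69.
PstI cuts after base 5 of each site (before the last base), so after positions 17, 73.
Combined cut positions: 17, 73, 83.
Linear molecule, 3 cuts → 4 fragments:
  1–17 → 17 bp
  18–73 → 56 bp
  74–83 → 10 bp
  84–195 → 112 bp
Sorted largest to smallest: 112, 56, 17, 10 bp.

112, 56, 17, 10 bp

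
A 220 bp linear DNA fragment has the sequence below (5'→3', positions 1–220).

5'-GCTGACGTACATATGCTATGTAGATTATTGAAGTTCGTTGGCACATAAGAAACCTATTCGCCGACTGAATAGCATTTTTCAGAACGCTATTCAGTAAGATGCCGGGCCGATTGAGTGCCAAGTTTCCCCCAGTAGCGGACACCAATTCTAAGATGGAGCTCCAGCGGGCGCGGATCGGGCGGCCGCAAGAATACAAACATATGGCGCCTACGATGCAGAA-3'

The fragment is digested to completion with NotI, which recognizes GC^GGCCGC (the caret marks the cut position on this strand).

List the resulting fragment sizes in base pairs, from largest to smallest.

The NotI site (GCGGCCGC) starts at position 179.
NotI cuts after base 2 of each site, so after position 180.
Linear molecule, 1 cut → 2 fragments:
  1–180 → 180 bp
  181–220 → 40 bp
Sorted largest to smallest: 180, 40 bp.

180, 40 bp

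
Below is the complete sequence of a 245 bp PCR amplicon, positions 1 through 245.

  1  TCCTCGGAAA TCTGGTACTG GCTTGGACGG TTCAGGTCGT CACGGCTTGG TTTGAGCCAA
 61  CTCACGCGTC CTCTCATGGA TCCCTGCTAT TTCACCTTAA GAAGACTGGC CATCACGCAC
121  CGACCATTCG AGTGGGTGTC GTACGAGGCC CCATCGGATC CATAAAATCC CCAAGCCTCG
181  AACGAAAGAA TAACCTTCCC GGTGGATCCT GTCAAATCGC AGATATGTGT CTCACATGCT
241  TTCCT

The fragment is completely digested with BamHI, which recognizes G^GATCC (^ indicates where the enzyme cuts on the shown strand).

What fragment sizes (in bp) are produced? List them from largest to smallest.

BamHI sites (GGATCC) start at positions 78, 156, 204.
BamHI cuts after the first base of each site, so after positions 78, 156, 204.
Linear molecule, 3 cuts → 4 fragments:
  1–78 → 78 bp
  79–156 → 78 bp
  157–204 → 48 bp
  205–245 → 41 bp
Sorted largest to smallest: 78, 78, 48, 41 bp.

78, 78, 48, 41 bp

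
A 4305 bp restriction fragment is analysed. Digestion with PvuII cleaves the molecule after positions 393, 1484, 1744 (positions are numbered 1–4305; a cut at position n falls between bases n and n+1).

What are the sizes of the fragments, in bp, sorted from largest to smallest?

2561, 1091, 393, 260 bp

Linear molecule, 3 cuts → 4 fragments:
  393 − 0 = 393 bp
  1484 − 393 = 1091 bp
  1744 − 1484 = 260 bp
  4305 − 1744 = 2561 bp
Sorted largest to smallest: 2561, 1091, 393, 260 bp.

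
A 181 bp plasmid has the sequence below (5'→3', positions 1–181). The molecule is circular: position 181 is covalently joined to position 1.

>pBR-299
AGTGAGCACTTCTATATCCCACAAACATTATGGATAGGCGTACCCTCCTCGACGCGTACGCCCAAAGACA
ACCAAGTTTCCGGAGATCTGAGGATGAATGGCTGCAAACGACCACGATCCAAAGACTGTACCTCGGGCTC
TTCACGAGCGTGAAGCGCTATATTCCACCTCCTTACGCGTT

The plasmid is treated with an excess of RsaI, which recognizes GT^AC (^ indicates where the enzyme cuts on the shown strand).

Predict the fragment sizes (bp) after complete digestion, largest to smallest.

93, 72, 16 bp

RsaI sites (GTAC) start at positions 40, 56, 128.
RsaI cuts after base 2 of each site, so after positions 41, 57, 129.
Circular molecule, 3 cuts → 3 fragments:
  42–57 → 16 bp
  58–129 → 72 bp
  130–181 then 1–41 → 52 + 41 = 93 bp
Sorted largest to smallest: 93, 72, 16 bp.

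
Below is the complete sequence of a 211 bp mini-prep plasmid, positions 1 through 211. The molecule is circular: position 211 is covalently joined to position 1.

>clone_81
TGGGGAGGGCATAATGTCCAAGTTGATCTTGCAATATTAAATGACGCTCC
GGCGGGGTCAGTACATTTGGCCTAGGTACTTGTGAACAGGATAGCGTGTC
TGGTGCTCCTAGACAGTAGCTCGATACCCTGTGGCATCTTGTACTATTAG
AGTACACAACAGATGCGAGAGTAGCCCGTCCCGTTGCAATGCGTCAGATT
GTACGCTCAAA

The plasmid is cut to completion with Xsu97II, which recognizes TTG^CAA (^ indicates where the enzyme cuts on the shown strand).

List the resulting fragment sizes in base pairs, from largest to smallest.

155, 56 bp

Xsu97II sites (TTGCAA) start at positions 29, 184.
Xsu97II cuts after base 3 of each site, so after positions 31, 186.
Circular molecule, 2 cuts → 2 fragments:
  32–186 → 155 bp
  187–211 then 1–31 → 25 + 31 = 56 bp
Sorted largest to smallest: 155, 56 bp.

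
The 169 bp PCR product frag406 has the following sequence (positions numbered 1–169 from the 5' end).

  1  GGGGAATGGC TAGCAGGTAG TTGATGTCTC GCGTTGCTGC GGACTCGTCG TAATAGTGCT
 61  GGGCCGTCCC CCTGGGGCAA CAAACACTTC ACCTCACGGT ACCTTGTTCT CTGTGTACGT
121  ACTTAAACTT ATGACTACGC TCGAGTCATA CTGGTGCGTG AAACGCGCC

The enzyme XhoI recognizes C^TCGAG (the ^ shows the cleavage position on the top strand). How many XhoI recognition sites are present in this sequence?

1

CTCGAG occurs starting at position 140.
XhoI cuts at 1 site.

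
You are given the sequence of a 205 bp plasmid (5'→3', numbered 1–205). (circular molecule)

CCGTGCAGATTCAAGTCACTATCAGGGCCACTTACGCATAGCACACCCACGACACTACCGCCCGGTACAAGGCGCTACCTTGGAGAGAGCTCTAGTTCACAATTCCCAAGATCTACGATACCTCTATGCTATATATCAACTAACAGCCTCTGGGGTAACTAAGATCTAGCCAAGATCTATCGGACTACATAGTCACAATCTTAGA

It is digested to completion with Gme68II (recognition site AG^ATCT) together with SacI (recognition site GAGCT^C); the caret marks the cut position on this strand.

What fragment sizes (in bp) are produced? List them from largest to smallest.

122, 53, 19, 11 bp

Gme68II sites (AGATCT) start at positions 109, 162, 173.
Gme68II cuts after base 2 of each site, so after positions 110, 163, 174.
The SacI site (GAGCTC) starts at position 87.
SacI cuts after base 5 of each site (before the last base), so after position 91.
Combined cut positions: 91, 110, 163, 174.
Circular molecule, 4 cuts → 4 fragments:
  92–110 → 19 bp
  111–163 → 53 bp
  164–174 → 11 bp
  175–205 then 1–91 → 31 + 91 = 122 bp
Sorted largest to smallest: 122, 53, 19, 11 bp.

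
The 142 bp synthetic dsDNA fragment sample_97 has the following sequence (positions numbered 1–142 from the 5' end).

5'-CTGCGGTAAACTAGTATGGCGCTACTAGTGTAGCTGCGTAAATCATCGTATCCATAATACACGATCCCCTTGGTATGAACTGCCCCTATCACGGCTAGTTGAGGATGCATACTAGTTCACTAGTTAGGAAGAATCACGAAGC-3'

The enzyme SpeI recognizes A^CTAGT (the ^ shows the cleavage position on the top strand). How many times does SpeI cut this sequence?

4

ACTAGT occurs starting at positions 10, 24, 111, 119.
SpeI cuts at 4 sites.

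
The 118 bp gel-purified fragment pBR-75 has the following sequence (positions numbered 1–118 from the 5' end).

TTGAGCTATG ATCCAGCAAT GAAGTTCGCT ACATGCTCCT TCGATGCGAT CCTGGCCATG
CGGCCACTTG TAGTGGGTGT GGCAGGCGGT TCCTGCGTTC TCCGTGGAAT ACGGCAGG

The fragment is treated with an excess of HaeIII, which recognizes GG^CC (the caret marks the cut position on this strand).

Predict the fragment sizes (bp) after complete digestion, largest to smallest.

HaeIII sites (GGCC) start at positions 54, 62.
HaeIII cuts after base 2 of each site, so after positions 55, 63.
Linear molecule, 2 cuts → 3 fragments:
  1–55 → 55 bp
  56–63 → 8 bp
  64–118 → 55 bp
Sorted largest to smallest: 55, 55, 8 bp.

55, 55, 8 bp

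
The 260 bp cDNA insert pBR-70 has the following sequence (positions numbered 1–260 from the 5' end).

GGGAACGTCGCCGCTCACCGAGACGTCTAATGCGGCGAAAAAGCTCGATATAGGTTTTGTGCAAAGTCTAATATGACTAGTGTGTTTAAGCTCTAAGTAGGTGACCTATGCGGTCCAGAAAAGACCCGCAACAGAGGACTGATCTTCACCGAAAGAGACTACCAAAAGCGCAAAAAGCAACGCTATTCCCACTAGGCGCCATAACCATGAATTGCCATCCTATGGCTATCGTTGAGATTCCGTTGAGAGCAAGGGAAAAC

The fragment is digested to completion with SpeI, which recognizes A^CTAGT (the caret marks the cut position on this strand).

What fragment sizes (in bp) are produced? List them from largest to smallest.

The SpeI site (ACTAGT) starts at position 76.
SpeI cuts after the first base of each site, so after position 76.
Linear molecule, 1 cut → 2 fragments:
  1–76 → 76 bp
  77–260 → 184 bp
Sorted largest to smallest: 184, 76 bp.

184, 76 bp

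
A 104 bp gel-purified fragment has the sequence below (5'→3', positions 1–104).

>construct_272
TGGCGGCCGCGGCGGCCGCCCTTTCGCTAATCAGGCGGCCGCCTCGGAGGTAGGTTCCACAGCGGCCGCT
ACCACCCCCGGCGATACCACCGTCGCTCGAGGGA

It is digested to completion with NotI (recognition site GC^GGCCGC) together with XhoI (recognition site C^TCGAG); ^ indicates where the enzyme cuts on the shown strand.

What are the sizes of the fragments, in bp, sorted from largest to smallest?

33, 27, 23, 9, 8, 4 bp

NotI sites (GCGGCCGC) start at positions 3, 12, 35, 62.
NotI cuts after base 2 of each site, so after positions 4, 13, 36, 63.
The XhoI site (CTCGAG) starts at position 96.
XhoI cuts after the first base of each site, so after position 96.
Combined cut positions: 4, 13, 36, 63, 96.
Linear molecule, 5 cuts → 6 fragments:
  1–4 → 4 bp
  5–13 → 9 bp
  14–36 → 23 bp
  37–63 → 27 bp
  64–96 → 33 bp
  97–104 → 8 bp
Sorted largest to smallest: 33, 27, 23, 9, 8, 4 bp.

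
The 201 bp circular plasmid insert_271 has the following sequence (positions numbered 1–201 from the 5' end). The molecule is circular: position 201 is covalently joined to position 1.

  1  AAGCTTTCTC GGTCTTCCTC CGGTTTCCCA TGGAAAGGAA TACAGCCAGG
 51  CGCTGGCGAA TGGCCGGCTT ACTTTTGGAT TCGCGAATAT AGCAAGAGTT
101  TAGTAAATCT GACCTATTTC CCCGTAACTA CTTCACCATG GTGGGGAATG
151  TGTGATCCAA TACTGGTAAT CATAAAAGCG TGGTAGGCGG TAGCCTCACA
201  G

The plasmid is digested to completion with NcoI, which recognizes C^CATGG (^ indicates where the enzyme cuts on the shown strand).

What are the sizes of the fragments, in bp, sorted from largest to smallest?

108, 93 bp

NcoI sites (CCATGG) start at positions 28, 136.
NcoI cuts after the first base of each site, so after positions 28, 136.
Circular molecule, 2 cuts → 2 fragments:
  29–136 → 108 bp
  137–201 then 1–28 → 65 + 28 = 93 bp
Sorted largest to smallest: 108, 93 bp.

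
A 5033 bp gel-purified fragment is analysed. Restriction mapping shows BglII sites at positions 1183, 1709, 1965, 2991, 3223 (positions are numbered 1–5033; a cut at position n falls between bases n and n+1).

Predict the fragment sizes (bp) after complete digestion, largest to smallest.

Linear molecule, 5 cuts → 6 fragments:
  1183 − 0 = 1183 bp
  1709 − 1183 = 526 bp
  1965 − 1709 = 256 bp
  2991 − 1965 = 1026 bp
  3223 − 2991 = 232 bp
  5033 − 3223 = 1810 bp
Sorted largest to smallest: 1810, 1183, 1026, 526, 256, 232 bp.

1810, 1183, 1026, 526, 256, 232 bp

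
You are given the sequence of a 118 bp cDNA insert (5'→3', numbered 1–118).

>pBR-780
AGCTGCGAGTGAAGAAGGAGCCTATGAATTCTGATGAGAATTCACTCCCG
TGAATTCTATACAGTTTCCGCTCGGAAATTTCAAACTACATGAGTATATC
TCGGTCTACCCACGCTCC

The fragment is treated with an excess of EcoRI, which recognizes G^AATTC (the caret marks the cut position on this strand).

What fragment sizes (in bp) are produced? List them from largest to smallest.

EcoRI sites (GAATTC) start at positions 26, 38, 52.
EcoRI cuts after the first base of each site, so after positions 26, 38, 52.
Linear molecule, 3 cuts → 4 fragments:
  1–26 → 26 bp
  27–38 → 12 bp
  39–52 → 14 bp
  53–118 → 66 bp
Sorted largest to smallest: 66, 26, 14, 12 bp.

66, 26, 14, 12 bp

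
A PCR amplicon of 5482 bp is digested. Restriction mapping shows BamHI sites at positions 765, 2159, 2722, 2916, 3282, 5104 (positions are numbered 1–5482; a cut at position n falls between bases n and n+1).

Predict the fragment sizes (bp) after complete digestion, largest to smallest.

1822, 1394, 765, 563, 378, 366, 194 bp

Linear molecule, 6 cuts → 7 fragments:
  765 − 0 = 765 bp
  2159 − 765 = 1394 bp
  2722 − 2159 = 563 bp
  2916 − 2722 = 194 bp
  3282 − 2916 = 366 bp
  5104 − 3282 = 1822 bp
  5482 − 5104 = 378 bp
Sorted largest to smallest: 1822, 1394, 765, 563, 378, 366, 194 bp.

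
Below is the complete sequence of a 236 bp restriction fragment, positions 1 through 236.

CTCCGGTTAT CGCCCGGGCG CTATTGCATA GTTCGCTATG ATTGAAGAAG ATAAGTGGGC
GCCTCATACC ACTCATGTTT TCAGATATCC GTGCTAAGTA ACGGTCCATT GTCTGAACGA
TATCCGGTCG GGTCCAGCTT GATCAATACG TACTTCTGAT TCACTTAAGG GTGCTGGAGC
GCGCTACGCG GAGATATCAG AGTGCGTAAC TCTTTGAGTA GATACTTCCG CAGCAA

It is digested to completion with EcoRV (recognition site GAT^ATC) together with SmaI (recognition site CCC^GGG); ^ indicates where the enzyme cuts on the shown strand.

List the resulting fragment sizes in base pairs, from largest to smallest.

74, 71, 41, 35, 15 bp

EcoRV sites (GATATC) start at positions 84, 119, 193.
EcoRV cuts after base 3 of each site, so after positions 86, 121, 195.
The SmaI site (CCCGGG) starts at position 13.
SmaI cuts after base 3 of each site, so after position 15.
Combined cut positions: 15, 86, 121, 195.
Linear molecule, 4 cuts → 5 fragments:
  1–15 → 15 bp
  16–86 → 71 bp
  87–121 → 35 bp
  122–195 → 74 bp
  196–236 → 41 bp
Sorted largest to smallest: 74, 71, 41, 35, 15 bp.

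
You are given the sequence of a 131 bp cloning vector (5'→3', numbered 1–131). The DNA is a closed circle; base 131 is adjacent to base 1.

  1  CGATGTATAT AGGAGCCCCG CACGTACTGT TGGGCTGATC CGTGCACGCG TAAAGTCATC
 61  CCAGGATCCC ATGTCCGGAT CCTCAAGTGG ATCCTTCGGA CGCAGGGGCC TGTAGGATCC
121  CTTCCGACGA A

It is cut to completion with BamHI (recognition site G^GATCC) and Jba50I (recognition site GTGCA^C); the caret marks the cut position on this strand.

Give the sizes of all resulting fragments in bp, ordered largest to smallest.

62, 26, 18, 13, 12 bp

BamHI sites (GGATCC) start at positions 64, 77, 89, 115.
BamHI cuts after the first base of each site, so after positions 64, 77, 89, 115.
The Jba50I site (GTGCAC) starts at position 42.
Jba50I cuts after base 5 of each site (before the last base), so after position 46.
Combined cut positions: 46, 64, 77, 89, 115.
Circular molecule, 5 cuts → 5 fragments:
  47–64 → 18 bp
  65–77 → 13 bp
  78–89 → 12 bp
  90–115 → 26 bp
  116–131 then 1–46 → 16 + 46 = 62 bp
Sorted largest to smallest: 62, 26, 18, 13, 12 bp.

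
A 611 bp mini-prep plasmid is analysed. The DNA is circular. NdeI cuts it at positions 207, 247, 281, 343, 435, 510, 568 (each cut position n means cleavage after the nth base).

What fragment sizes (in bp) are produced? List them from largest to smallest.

250, 92, 75, 62, 58, 40, 34 bp

Circular molecule, 7 cuts → 7 fragments:
  247 − 207 = 40 bp
  281 − 247 = 34 bp
  343 − 281 = 62 bp
  435 − 343 = 92 bp
  510 − 435 = 75 bp
  568 − 510 = 58 bp
  wrap: 611 − 568 + 207 = 250 bp
Sorted largest to smallest: 250, 92, 75, 62, 58, 40, 34 bp.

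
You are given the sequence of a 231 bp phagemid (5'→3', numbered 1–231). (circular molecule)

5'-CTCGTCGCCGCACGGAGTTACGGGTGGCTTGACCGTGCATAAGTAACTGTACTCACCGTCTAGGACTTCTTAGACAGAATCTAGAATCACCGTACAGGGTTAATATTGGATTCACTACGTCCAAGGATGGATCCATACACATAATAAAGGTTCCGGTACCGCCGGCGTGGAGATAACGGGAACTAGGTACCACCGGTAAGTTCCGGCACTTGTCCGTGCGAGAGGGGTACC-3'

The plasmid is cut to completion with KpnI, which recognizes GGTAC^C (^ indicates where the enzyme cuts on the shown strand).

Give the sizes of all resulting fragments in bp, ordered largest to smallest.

160, 40, 31 bp

KpnI sites (GGTACC) start at positions 155, 186, 226.
KpnI cuts after base 5 of each site (before the last base), so after positions 159, 190, 230.
Circular molecule, 3 cuts → 3 fragments:
  160–190 → 31 bp
  191–230 → 40 bp
  231–231 then 1–159 → 1 + 159 = 160 bp
Sorted largest to smallest: 160, 40, 31 bp.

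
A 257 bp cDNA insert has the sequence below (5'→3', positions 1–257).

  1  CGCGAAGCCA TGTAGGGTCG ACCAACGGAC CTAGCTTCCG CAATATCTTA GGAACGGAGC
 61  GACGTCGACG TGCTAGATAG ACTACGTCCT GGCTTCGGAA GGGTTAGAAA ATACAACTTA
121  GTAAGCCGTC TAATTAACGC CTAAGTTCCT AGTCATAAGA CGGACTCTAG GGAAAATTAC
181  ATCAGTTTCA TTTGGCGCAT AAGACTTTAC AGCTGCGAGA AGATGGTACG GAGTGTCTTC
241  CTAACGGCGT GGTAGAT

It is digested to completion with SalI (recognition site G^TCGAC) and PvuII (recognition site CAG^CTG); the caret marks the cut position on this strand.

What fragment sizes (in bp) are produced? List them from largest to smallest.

148, 47, 45, 17 bp

SalI sites (GTCGAC) start at positions 17, 64.
SalI cuts after the first base of each site, so after positions 17, 64.
The PvuII site (CAGCTG) starts at position 210.
PvuII cuts after base 3 of each site, so after position 212.
Combined cut positions: 17, 64, 212.
Linear molecule, 3 cuts → 4 fragments:
  1–17 → 17 bp
  18–64 → 47 bp
  65–212 → 148 bp
  213–257 → 45 bp
Sorted largest to smallest: 148, 47, 45, 17 bp.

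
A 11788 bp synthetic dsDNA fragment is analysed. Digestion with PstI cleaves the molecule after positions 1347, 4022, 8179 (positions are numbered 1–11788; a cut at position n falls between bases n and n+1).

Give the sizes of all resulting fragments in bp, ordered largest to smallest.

Linear molecule, 3 cuts → 4 fragments:
  1347 − 0 = 1347 bp
  4022 − 1347 = 2675 bp
  8179 − 4022 = 4157 bp
  11788 − 8179 = 3609 bp
Sorted largest to smallest: 4157, 3609, 2675, 1347 bp.

4157, 3609, 2675, 1347 bp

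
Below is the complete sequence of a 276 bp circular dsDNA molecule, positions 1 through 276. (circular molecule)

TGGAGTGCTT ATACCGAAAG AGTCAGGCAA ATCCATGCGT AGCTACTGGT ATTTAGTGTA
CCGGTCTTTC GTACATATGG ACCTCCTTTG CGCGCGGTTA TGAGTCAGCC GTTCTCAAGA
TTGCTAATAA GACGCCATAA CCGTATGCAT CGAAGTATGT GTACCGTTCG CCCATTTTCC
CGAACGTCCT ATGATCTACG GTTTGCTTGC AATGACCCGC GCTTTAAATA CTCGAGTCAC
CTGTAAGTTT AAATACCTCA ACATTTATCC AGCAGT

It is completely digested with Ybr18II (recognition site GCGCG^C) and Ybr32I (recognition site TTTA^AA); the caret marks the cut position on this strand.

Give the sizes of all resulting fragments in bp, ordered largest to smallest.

The Ybr18II site (GCGCGC) starts at position 90.
Ybr18II cuts after base 5 of each site (before the last base), so after position 94.
Ybr32I sites (TTTAAA) start at positions 223, 248.
Ybr32I cuts after base 4 of each site, so after positions 226, 251.
Combined cut positions: 94, 226, 251.
Circular molecule, 3 cuts → 3 fragments:
  95–226 → 132 bp
  227–251 → 25 bp
  252–276 then 1–94 → 25 + 94 = 119 bp
Sorted largest to smallest: 132, 119, 25 bp.

132, 119, 25 bp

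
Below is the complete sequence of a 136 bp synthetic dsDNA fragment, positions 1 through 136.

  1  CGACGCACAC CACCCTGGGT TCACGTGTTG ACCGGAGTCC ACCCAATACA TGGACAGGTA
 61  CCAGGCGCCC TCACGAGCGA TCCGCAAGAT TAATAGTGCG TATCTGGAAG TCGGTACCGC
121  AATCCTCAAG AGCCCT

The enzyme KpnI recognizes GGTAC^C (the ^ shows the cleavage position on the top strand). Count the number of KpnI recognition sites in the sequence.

2

GGTACC occurs starting at positions 57, 113.
KpnI cuts at 2 sites.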